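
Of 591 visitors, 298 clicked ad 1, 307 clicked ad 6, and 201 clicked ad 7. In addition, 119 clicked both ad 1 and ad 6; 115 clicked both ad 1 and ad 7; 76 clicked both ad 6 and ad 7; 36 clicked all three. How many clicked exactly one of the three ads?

294

N(exactly one) = 298 + 307 + 201 − 2·119 − 2·115 − 2·76 + 3·36 = 294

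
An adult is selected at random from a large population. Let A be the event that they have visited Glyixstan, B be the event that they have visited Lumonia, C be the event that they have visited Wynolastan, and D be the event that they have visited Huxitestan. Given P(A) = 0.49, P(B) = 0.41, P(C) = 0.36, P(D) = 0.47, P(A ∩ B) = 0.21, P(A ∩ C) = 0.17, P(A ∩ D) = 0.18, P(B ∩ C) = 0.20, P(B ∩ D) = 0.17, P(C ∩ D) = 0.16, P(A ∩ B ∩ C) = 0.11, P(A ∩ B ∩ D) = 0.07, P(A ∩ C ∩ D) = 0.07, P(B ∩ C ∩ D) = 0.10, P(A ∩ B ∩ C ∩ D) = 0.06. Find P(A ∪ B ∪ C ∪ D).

0.93

P(A ∪ B ∪ C ∪ D) = 0.49 + 0.41 + 0.36 + 0.47 − 0.21 − 0.17 − 0.18 − 0.20 − 0.17 − 0.16 + 0.11 + 0.07 + 0.07 + 0.10 − 0.06 = 0.93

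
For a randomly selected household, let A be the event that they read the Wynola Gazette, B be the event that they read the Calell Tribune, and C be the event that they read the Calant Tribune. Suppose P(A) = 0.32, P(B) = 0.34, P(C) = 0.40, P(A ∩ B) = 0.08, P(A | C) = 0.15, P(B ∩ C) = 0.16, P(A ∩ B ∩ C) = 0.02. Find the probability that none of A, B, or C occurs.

P(A ∩ C) = P(C)·P(A|C) = 0.40 × 0.15 = 0.06
P(A ∪ B ∪ C) = 0.32 + 0.34 + 0.40 − 0.08 − 0.06 − 0.16 + 0.02 = 0.78
P(none) = 1 − 0.78 = 0.22

0.22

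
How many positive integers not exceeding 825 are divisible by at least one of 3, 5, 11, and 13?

By inclusion-exclusion,
275 + 165 + 75 + 63 − 55 − 25 − 21 − 15 − 12 − 5 + 5 + 4 + 1 + 1 − 0 = 456

456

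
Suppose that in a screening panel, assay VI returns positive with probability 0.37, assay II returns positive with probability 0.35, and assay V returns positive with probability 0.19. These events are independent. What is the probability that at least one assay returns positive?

P(none) = (1 − 0.37) × (1 − 0.35) × (1 − 0.19) = 0.63 × 0.65 × 0.81 = 0.331695
P(at least one) = 1 − 0.331695 = 0.668305

0.668305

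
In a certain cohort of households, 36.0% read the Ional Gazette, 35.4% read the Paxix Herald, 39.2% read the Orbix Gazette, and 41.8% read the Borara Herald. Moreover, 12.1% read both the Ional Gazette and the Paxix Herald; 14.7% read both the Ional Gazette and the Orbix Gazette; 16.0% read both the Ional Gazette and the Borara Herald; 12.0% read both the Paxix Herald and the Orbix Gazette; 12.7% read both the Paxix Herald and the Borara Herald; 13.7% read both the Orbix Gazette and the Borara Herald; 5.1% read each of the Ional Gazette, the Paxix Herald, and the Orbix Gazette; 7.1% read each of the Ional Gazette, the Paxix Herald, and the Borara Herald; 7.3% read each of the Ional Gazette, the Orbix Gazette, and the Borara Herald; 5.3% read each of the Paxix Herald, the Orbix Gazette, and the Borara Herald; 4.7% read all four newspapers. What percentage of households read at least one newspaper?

91.3%

Inclusion–exclusion gives
P(at least one) = 36.0 + 35.4 + 39.2 + 41.8 − 12.1 − 14.7 − 16.0 − 12.0 − 12.7 − 13.7 + 5.1 + 7.1 + 7.3 + 5.3 − 4.7 = 91.3%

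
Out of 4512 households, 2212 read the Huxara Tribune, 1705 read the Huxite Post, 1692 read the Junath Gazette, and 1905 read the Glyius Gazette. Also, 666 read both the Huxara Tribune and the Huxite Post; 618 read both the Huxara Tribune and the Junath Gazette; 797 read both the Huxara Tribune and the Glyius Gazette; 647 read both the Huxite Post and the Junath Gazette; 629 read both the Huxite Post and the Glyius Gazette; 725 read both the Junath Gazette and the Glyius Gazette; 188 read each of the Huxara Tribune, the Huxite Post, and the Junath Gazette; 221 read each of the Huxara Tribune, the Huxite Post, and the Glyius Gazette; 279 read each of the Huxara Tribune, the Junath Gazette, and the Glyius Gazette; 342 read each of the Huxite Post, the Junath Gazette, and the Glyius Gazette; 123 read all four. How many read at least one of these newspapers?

|union| = 2212 + 1705 + 1692 + 1905 − 666 − 618 − 797 − 647 − 629 − 725 + 188 + 221 + 279 + 342 − 123 = 4339

4339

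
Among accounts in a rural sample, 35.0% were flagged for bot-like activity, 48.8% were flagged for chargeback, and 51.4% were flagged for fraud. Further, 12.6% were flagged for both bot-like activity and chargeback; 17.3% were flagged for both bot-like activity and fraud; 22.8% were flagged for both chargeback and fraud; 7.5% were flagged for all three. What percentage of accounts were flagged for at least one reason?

90.0%

P(at least one) = 35.0 + 48.8 + 51.4 − 12.6 − 17.3 − 22.8 + 7.5 = 90.0%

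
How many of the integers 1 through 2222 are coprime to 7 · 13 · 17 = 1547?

By inclusion–exclusion:
317 + 170 + 130 − 24 − 18 − 10 + 1 = 566
2222 − 566 = 1656

1656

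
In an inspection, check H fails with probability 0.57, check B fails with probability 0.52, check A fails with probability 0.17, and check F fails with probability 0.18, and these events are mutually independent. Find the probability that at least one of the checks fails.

Independence gives P(none) = ∏(1 − pᵢ).
P(none) = (1 − 0.57) × (1 − 0.52) × (1 − 0.17) × (1 − 0.18) = 0.43 × 0.48 × 0.83 × 0.82 = 0.14047584
P(at least one) = 1 − 0.14047584 = 0.85952416

0.85952416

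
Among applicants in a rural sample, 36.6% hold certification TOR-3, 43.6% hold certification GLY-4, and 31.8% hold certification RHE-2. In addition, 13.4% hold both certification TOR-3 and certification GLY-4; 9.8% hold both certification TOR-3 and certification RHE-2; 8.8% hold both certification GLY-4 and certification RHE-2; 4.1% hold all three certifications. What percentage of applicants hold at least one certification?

84.1%

P(union) = 36.6 + 43.6 + 31.8 − 13.4 − 9.8 − 8.8 + 4.1 = 84.1%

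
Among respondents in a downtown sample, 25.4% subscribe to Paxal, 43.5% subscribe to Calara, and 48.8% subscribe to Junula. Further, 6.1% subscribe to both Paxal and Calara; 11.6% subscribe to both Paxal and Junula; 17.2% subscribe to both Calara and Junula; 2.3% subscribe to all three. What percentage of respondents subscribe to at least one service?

P(≥1) = 25.4 + 43.5 + 48.8 − 6.1 − 11.6 − 17.2 + 2.3 = 85.1%

85.1%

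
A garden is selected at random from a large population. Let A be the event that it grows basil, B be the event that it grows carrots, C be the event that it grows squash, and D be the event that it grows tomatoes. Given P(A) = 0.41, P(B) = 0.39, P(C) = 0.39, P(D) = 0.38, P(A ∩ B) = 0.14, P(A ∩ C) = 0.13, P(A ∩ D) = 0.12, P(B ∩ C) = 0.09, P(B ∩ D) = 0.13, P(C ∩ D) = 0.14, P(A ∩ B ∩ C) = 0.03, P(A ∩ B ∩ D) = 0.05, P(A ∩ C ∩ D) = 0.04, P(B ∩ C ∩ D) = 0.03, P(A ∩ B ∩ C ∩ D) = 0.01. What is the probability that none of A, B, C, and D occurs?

Inclusion–exclusion gives
P(A ∪ B ∪ C ∪ D) = 0.41 + 0.39 + 0.39 + 0.38 − 0.14 − 0.13 − 0.12 − 0.09 − 0.13 − 0.14 + 0.03 + 0.05 + 0.04 + 0.03 − 0.01 = 0.96
P(none) = 1 − 0.96 = 0.04

0.04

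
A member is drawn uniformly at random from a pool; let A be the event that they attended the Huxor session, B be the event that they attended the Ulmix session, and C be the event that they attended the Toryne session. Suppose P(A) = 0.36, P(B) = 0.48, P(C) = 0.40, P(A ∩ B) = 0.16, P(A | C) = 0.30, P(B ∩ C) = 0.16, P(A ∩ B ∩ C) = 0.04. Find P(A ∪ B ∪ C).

0.84

P(A ∩ C) = P(C)·P(A|C) = 0.40 × 0.30 = 0.12
Apply inclusion-exclusion:
P(A ∪ B ∪ C) = 0.36 + 0.48 + 0.40 − 0.16 − 0.12 − 0.16 + 0.04 = 0.84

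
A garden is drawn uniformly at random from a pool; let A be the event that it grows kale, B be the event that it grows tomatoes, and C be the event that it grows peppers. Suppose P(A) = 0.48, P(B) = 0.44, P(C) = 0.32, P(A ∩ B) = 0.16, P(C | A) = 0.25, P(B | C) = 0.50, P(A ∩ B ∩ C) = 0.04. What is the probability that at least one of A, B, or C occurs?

P(A ∩ C) = P(A)·P(C|A) = 0.48 × 0.25 = 0.12
P(B ∩ C) = P(C)·P(B|C) = 0.32 × 0.50 = 0.16
P(A ∪ B ∪ C) = 0.48 + 0.44 + 0.32 − 0.16 − 0.12 − 0.16 + 0.04 = 0.84

0.84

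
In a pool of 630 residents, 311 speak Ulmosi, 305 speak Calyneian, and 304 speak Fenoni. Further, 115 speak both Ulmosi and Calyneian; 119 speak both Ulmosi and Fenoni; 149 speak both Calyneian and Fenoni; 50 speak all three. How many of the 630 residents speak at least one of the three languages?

587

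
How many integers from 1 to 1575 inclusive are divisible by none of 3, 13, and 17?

⌊1575/3⌋ + ⌊1575/13⌋ + ⌊1575/17⌋ − ⌊1575/39⌋ − ⌊1575/51⌋ − ⌊1575/221⌋ + ⌊1575/663⌋ = 525 + 121 + 92 − 40 − 30 − 7 + 2 = 663
1575 − 663 = 912

912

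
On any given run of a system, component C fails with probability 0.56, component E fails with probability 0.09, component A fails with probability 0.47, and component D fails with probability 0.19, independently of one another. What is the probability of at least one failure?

0.82810828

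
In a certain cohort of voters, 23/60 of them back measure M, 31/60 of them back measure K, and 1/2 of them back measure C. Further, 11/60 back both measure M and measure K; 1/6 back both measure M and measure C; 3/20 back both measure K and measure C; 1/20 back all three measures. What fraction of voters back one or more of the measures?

19/20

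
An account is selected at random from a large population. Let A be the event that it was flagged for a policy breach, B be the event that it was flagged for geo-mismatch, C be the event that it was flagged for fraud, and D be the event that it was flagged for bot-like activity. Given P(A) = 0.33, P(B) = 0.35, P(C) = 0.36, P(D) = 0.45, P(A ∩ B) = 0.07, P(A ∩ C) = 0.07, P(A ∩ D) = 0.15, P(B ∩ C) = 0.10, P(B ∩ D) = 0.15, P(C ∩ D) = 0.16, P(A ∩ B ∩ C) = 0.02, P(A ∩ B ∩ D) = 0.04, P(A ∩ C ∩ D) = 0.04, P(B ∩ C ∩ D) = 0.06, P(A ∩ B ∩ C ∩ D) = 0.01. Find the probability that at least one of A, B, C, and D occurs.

By inclusion–exclusion:
P(A ∪ B ∪ C ∪ D) = 0.33 + 0.35 + 0.36 + 0.45 − 0.07 − 0.07 − 0.15 − 0.10 − 0.15 − 0.16 + 0.02 + 0.04 + 0.04 + 0.06 − 0.01 = 0.94

0.94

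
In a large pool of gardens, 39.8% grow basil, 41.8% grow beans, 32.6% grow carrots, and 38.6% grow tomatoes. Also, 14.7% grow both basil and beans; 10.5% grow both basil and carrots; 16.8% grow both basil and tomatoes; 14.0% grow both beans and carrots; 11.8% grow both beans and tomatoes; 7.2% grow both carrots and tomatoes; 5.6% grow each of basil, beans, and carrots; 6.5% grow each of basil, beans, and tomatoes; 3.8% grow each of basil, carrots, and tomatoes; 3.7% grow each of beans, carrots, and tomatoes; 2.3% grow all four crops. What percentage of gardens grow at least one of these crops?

Using inclusion–exclusion:
P(union) = 39.8 + 41.8 + 32.6 + 38.6 − 14.7 − 10.5 − 16.8 − 14.0 − 11.8 − 7.2 + 5.6 + 6.5 + 3.8 + 3.7 − 2.3 = 95.1%

95.1%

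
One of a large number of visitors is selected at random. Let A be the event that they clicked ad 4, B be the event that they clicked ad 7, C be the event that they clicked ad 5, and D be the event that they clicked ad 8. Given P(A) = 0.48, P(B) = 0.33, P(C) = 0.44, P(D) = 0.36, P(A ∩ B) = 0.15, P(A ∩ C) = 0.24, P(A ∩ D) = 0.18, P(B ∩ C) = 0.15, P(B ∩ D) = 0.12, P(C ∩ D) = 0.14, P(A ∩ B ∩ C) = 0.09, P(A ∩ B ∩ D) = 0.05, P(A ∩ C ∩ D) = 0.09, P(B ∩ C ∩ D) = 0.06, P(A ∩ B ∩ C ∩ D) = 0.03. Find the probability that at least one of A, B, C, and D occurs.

Inclusion–exclusion gives
P(A ∪ B ∪ C ∪ D) = 0.48 + 0.33 + 0.44 + 0.36 − 0.15 − 0.24 − 0.18 − 0.15 − 0.12 − 0.14 + 0.09 + 0.05 + 0.09 + 0.06 − 0.03 = 0.89

0.89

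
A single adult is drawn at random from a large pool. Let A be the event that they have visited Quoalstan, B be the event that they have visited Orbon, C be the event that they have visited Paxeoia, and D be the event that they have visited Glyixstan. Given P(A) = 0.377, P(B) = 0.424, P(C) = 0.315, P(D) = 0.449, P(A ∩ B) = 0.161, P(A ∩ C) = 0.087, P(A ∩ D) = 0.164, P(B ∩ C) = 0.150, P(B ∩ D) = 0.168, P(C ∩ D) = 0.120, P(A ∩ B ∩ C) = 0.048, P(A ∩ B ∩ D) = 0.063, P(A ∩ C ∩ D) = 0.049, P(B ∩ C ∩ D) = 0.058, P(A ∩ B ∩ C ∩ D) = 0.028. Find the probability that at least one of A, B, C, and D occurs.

Using inclusion–exclusion:
P(A ∪ B ∪ C ∪ D) = 0.377 + 0.424 + 0.315 + 0.449 − 0.161 − 0.087 − 0.164 − 0.150 − 0.168 − 0.120 + 0.048 + 0.063 + 0.049 + 0.058 − 0.028 = 0.905

0.905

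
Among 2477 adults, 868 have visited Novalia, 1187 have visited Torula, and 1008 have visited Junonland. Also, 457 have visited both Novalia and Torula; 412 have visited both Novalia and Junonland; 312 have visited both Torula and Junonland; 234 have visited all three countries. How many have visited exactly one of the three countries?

Using the inclusion–exclusion count for exactly one event:
N(exactly one) = 868 + 1187 + 1008 − 2·457 − 2·412 − 2·312 + 3·234 = 1403

1403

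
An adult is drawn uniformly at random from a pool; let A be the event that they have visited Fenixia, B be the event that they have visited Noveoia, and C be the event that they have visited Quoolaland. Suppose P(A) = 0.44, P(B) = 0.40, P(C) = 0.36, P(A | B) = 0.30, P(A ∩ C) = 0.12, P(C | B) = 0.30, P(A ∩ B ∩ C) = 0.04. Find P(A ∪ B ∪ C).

P(A ∩ B) = P(B)·P(A|B) = 0.40 × 0.30 = 0.12
P(B ∩ C) = P(B)·P(C|B) = 0.40 × 0.30 = 0.12
By inclusion-exclusion,
P(A ∪ B ∪ C) = 0.44 + 0.40 + 0.36 − 0.12 − 0.12 − 0.12 + 0.04 = 0.88

0.88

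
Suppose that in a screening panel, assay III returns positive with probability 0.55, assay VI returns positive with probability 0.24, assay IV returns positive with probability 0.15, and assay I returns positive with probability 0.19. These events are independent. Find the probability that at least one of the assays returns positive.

P(none) = (1 − 0.55) × (1 − 0.24) × (1 − 0.15) × (1 − 0.19) = 0.45 × 0.76 × 0.85 × 0.81 = 0.235467
P(at least one) = 1 − 0.235467 = 0.764533

0.764533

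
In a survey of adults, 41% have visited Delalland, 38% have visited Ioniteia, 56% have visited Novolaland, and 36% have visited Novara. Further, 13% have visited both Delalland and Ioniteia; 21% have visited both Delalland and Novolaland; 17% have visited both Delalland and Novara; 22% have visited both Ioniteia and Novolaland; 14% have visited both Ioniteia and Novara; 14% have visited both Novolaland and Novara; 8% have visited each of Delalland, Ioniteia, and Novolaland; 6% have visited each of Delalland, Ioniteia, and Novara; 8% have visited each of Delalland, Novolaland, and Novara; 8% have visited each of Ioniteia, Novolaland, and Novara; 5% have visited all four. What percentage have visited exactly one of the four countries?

39%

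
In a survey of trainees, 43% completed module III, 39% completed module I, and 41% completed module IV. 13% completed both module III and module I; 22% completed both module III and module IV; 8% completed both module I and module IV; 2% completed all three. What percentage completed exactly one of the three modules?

43%

Using the inclusion–exclusion count for exactly one event:
P(exactly one) = 43 + 39 + 41 − 2·13 − 2·22 − 2·8 + 3·2 = 43%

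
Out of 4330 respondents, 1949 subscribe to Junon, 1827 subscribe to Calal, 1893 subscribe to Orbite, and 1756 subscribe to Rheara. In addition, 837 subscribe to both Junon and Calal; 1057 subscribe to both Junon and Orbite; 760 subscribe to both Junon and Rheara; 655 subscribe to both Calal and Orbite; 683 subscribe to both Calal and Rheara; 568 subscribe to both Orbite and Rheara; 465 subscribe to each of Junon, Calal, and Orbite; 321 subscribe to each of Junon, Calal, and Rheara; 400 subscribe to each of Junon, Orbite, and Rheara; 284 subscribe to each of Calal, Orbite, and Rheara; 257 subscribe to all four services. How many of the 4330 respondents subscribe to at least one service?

4078

N(≥1) = 1949 + 1827 + 1893 + 1756 − 837 − 1057 − 760 − 655 − 683 − 568 + 465 + 321 + 400 + 284 − 257 = 4078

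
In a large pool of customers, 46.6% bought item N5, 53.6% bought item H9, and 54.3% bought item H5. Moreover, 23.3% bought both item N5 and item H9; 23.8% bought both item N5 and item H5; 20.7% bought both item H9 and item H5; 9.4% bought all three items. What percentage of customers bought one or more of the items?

P(union) = 46.6 + 53.6 + 54.3 − 23.3 − 23.8 − 20.7 + 9.4 = 96.1%

96.1%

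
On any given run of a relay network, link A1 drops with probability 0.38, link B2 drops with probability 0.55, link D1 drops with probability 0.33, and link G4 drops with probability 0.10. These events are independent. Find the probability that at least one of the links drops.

0.831763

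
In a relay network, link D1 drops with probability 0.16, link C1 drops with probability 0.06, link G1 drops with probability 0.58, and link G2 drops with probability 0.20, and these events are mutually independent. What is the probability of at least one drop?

0.7346944

P(none) = (1 − 0.16) × (1 − 0.06) × (1 − 0.58) × (1 − 0.20) = 0.84 × 0.94 × 0.42 × 0.80 = 0.2653056
P(at least one) = 1 − 0.2653056 = 0.7346944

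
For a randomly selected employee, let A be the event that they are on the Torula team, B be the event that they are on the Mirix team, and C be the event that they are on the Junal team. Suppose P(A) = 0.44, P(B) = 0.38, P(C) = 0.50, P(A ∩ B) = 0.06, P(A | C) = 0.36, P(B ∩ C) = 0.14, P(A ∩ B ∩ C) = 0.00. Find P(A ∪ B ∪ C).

P(A ∩ C) = P(C)·P(A|C) = 0.50 × 0.36 = 0.18
By inclusion–exclusion:
P(A ∪ B ∪ C) = 0.44 + 0.38 + 0.50 − 0.06 − 0.18 − 0.14 + 0.00 = 0.94

0.94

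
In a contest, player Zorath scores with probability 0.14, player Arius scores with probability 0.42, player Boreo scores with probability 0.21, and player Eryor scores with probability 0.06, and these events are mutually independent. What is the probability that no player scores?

0.37040888

Independence gives P(none) = ∏(1 − pᵢ).
P(none) = (1 − 0.14) × (1 − 0.42) × (1 − 0.21) × (1 − 0.06) = 0.86 × 0.58 × 0.79 × 0.94 = 0.37040888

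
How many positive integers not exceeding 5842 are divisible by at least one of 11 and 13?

940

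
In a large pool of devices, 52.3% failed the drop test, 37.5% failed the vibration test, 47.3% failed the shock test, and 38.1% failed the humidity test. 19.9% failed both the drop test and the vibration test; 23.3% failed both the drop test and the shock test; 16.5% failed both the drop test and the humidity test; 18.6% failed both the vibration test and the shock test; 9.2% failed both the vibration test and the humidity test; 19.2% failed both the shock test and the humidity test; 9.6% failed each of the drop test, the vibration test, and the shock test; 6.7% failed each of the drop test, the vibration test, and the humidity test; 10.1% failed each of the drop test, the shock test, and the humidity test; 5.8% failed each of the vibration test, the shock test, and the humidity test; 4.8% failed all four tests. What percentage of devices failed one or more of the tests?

95.9%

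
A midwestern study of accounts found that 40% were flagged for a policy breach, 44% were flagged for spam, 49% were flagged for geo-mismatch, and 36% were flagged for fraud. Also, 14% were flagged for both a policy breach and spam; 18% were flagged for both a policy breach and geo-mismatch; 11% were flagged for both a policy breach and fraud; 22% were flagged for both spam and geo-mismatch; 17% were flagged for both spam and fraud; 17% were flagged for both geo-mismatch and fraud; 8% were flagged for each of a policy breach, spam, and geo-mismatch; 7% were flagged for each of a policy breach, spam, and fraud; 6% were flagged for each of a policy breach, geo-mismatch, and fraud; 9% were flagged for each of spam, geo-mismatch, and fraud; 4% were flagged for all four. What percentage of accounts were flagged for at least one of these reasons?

96%

By inclusion-exclusion,
P(union) = 40 + 44 + 49 + 36 − 14 − 18 − 11 − 22 − 17 − 17 + 8 + 7 + 6 + 9 − 4 = 96%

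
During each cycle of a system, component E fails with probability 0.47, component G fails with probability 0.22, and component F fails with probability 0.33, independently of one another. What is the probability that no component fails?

Independence gives P(none) = ∏(1 − pᵢ).
P(none) = (1 − 0.47) × (1 − 0.22) × (1 − 0.33) = 0.53 × 0.78 × 0.67 = 0.276978

0.276978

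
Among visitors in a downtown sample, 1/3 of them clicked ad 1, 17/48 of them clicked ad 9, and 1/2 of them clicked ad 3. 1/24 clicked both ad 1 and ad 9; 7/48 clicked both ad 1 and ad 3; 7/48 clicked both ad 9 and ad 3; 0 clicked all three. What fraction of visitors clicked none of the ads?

7/48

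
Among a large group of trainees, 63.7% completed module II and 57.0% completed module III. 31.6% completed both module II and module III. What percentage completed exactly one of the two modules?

57.5%

By inclusion–exclusion (exactly-one form):
P(exactly one) = 63.7 + 57.0 − 2·31.6 = 57.5%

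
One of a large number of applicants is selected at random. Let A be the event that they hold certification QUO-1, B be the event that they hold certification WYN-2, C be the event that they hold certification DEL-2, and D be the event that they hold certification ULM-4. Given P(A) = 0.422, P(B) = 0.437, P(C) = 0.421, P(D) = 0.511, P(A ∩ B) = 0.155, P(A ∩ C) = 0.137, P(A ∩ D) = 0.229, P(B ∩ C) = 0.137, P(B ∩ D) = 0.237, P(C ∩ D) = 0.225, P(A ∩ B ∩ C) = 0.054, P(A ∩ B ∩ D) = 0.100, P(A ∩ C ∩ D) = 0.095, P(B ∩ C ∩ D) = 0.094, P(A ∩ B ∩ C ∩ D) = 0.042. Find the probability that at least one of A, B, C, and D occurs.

P(A ∪ B ∪ C ∪ D) = 0.422 + 0.437 + 0.421 + 0.511 − 0.155 − 0.137 − 0.229 − 0.137 − 0.237 − 0.225 + 0.054 + 0.100 + 0.095 + 0.094 − 0.042 = 0.972

0.972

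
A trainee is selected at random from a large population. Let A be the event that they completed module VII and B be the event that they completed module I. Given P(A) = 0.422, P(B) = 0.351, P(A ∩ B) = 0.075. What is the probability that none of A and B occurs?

0.302

P(A ∪ B) = 0.422 + 0.351 − 0.075 = 0.698
P(none) = 1 − 0.698 = 0.302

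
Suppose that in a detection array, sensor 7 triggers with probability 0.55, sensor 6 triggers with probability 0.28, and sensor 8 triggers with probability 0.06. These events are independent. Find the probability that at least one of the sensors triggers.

P(none) = (1 − 0.55) × (1 − 0.28) × (1 − 0.06) = 0.45 × 0.72 × 0.94 = 0.30456
P(at least one) = 1 − 0.30456 = 0.69544

0.69544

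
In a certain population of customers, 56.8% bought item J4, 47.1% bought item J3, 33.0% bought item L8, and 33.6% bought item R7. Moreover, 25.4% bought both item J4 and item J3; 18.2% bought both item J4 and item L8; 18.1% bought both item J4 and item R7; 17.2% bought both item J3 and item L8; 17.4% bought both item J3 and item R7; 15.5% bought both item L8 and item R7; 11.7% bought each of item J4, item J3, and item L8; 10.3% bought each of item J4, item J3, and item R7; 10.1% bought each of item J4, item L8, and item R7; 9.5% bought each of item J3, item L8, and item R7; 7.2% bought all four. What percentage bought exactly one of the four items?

By inclusion–exclusion (exactly-one form):
P(exactly one) = 56.8 + 47.1 + 33.0 + 33.6 − 2·25.4 − 2·18.2 − 2·18.1 − 2·17.2 − 2·17.4 − 2·15.5 + 3·11.7 + 3·10.3 + 3·10.1 + 3·9.5 − 4·7.2 = 42.9%

42.9%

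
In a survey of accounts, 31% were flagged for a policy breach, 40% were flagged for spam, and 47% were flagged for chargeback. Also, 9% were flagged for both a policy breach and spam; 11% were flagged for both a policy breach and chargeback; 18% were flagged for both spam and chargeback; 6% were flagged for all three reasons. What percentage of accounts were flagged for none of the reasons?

Inclusion–exclusion gives
P(≥1) = 31 + 40 + 47 − 9 − 11 − 18 + 6 = 86%
P(none) = 100% − 86% = 14%

14%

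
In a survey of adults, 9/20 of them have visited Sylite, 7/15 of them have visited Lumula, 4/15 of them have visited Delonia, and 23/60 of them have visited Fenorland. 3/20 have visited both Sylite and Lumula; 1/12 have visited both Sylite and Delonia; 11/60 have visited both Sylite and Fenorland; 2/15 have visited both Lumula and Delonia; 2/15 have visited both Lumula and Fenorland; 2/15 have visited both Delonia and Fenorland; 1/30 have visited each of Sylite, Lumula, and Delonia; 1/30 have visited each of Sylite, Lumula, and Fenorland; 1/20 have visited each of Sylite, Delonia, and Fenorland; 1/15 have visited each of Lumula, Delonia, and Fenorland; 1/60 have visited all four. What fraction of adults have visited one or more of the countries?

11/12

Apply inclusion-exclusion:
P(at least one) = 9/20 + 7/15 + 4/15 + 23/60 − 3/20 − 1/12 − 11/60 − 2/15 − 2/15 − 2/15 + 1/30 + 1/30 + 1/20 + 1/15 − 1/60 = 11/12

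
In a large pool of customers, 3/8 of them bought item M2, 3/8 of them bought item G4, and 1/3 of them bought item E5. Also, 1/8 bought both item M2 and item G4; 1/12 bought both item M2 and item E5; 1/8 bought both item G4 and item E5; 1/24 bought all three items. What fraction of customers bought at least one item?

19/24

Apply inclusion-exclusion:
P(at least one) = 3/8 + 3/8 + 1/3 − 1/8 − 1/12 − 1/8 + 1/24 = 19/24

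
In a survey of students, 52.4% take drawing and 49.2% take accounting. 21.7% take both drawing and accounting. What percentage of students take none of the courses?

20.1%

Apply inclusion-exclusion:
P(at least one) = 52.4 + 49.2 − 21.7 = 79.9%
P(none) = 100% − 79.9% = 20.1%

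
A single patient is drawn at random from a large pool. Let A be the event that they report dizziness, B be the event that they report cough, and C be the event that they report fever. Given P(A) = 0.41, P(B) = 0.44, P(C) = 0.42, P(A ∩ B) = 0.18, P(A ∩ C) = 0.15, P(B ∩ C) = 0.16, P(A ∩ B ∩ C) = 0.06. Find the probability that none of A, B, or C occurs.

0.16

Using inclusion–exclusion:
P(A ∪ B ∪ C) = 0.41 + 0.44 + 0.42 − 0.18 − 0.15 − 0.16 + 0.06 = 0.84
P(none) = 1 − 0.84 = 0.16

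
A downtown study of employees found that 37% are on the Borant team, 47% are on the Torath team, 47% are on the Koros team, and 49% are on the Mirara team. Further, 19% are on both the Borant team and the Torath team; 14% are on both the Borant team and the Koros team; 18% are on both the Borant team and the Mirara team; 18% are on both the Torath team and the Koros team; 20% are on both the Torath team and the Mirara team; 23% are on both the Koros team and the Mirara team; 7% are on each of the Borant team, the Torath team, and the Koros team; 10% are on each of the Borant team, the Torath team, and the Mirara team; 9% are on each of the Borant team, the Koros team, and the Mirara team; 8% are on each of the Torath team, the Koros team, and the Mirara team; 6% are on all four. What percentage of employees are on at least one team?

96%

P(≥1) = 37 + 47 + 47 + 49 − 19 − 14 − 18 − 18 − 20 − 23 + 7 + 10 + 9 + 8 − 6 = 96%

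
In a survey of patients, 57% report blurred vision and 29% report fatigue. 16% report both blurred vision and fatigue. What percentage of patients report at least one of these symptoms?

70%

P(≥1) = 57 + 29 − 16 = 70%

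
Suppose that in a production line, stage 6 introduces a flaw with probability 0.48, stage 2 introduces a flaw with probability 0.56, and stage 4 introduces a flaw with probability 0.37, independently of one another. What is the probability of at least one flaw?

0.855856

Since the events are independent, P(none) is the product of the individual non-occurrence probabilities.
P(none) = (1 − 0.48) × (1 − 0.56) × (1 − 0.37) = 0.52 × 0.44 × 0.63 = 0.144144
P(at least one) = 1 − 0.144144 = 0.855856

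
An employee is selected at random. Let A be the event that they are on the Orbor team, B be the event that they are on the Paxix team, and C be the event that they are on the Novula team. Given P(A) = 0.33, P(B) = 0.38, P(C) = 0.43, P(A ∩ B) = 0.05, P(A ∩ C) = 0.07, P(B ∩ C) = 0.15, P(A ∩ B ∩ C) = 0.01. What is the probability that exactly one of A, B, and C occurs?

By inclusion–exclusion (exactly-one form):
P(exactly one) = 0.33 + 0.38 + 0.43 − 2·0.05 − 2·0.07 − 2·0.15 + 3·0.01 = 0.63

0.63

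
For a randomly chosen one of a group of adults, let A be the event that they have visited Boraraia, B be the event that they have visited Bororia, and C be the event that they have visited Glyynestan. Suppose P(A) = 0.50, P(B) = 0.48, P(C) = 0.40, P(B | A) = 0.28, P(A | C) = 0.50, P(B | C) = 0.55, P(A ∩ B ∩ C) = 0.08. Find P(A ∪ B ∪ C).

P(A ∩ B) = P(A)·P(B|A) = 0.50 × 0.28 = 0.14
P(A ∩ C) = P(C)·P(A|C) = 0.40 × 0.50 = 0.20
P(B ∩ C) = P(C)·P(B|C) = 0.40 × 0.55 = 0.22
By inclusion–exclusion:
P(A ∪ B ∪ C) = 0.50 + 0.48 + 0.40 − 0.14 − 0.20 − 0.22 + 0.08 = 0.90

0.90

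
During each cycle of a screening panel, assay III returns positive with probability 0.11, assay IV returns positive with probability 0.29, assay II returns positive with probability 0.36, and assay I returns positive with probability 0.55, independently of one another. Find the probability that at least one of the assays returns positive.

P(none) = (1 − 0.11) × (1 − 0.29) × (1 − 0.36) × (1 − 0.55) = 0.89 × 0.71 × 0.64 × 0.45 = 0.1819872
P(at least one) = 1 − 0.1819872 = 0.8180128

0.8180128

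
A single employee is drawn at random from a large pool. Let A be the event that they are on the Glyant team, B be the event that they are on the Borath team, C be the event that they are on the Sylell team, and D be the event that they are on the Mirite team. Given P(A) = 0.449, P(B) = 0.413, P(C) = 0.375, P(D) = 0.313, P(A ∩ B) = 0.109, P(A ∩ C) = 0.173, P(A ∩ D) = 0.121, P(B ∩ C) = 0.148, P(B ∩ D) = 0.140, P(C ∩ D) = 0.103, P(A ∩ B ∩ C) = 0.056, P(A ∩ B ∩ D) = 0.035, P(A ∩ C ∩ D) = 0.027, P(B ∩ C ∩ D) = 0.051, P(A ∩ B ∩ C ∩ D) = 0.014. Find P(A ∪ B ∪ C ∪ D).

0.911

Apply inclusion-exclusion:
P(A ∪ B ∪ C ∪ D) = 0.449 + 0.413 + 0.375 + 0.313 − 0.109 − 0.173 − 0.121 − 0.148 − 0.140 − 0.103 + 0.056 + 0.035 + 0.027 + 0.051 − 0.014 = 0.911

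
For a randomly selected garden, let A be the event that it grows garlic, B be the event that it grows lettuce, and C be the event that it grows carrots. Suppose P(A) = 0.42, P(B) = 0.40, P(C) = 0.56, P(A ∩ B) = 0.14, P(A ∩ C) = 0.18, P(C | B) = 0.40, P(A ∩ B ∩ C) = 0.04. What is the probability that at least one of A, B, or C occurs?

P(B ∩ C) = P(B)·P(C|B) = 0.40 × 0.40 = 0.16
P(A ∪ B ∪ C) = 0.42 + 0.40 + 0.56 − 0.14 − 0.18 − 0.16 + 0.04 = 0.94

0.94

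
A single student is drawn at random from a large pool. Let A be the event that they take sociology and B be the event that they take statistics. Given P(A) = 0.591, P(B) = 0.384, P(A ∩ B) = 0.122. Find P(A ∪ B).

By inclusion-exclusion,
P(A ∪ B) = 0.591 + 0.384 − 0.122 = 0.853

0.853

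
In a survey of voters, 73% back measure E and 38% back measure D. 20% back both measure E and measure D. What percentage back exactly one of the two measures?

P(exactly one) = 73 + 38 − 2·20 = 71%

71%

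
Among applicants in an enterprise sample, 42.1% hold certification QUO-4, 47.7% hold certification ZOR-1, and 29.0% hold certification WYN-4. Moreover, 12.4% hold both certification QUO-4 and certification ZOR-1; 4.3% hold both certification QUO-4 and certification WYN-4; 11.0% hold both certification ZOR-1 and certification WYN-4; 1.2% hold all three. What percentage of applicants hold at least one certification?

Inclusion–exclusion gives
P(union) = 42.1 + 47.7 + 29.0 − 12.4 − 4.3 − 11.0 + 1.2 = 92.3%

92.3%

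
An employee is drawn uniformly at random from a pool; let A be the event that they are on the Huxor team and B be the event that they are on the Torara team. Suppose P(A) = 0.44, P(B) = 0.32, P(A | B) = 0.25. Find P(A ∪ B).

0.68

P(A ∩ B) = P(B)·P(A|B) = 0.32 × 0.25 = 0.08
P(A ∪ B) = 0.44 + 0.32 − 0.08 = 0.68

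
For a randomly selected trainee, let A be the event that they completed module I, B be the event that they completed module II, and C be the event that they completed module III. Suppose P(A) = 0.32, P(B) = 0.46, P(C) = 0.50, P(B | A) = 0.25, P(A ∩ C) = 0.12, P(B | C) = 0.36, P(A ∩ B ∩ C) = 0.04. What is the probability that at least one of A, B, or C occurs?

P(A ∩ B) = P(A)·P(B|A) = 0.32 × 0.25 = 0.08
P(B ∩ C) = P(C)·P(B|C) = 0.50 × 0.36 = 0.18
P(A ∪ B ∪ C) = 0.32 + 0.46 + 0.50 − 0.08 − 0.12 − 0.18 + 0.04 = 0.94

0.94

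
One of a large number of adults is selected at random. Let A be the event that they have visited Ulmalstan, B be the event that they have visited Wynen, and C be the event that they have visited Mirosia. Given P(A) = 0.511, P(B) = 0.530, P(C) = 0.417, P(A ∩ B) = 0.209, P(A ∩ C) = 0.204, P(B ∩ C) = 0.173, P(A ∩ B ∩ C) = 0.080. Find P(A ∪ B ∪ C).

Apply inclusion-exclusion:
P(A ∪ B ∪ C) = 0.511 + 0.530 + 0.417 − 0.209 − 0.204 − 0.173 + 0.080 = 0.952

0.952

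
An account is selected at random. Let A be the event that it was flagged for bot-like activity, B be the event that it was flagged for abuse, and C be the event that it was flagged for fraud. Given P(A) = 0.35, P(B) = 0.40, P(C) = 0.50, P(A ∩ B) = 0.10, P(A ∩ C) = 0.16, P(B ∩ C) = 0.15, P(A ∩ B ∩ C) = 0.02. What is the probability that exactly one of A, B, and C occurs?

P(exactly one) = 0.35 + 0.40 + 0.50 − 2·0.10 − 2·0.16 − 2·0.15 + 3·0.02 = 0.49

0.49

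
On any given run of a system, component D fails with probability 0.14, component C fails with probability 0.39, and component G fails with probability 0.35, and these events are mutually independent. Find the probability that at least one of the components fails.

P(none) = (1 − 0.14) × (1 − 0.39) × (1 − 0.35) = 0.86 × 0.61 × 0.65 = 0.34099
P(at least one) = 1 − 0.34099 = 0.65901

0.65901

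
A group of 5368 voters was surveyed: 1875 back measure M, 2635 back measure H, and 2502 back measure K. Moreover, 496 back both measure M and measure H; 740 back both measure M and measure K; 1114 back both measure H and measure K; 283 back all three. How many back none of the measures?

423

Using inclusion–exclusion:
N(≥1) = 1875 + 2635 + 2502 − 496 − 740 − 1114 + 283 = 4945
None: 5368 − 4945 = 423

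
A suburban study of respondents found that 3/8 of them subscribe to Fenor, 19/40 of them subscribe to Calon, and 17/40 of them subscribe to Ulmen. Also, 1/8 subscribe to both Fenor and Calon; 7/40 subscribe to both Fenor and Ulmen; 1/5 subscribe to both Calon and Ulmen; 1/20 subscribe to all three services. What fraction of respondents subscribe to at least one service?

33/40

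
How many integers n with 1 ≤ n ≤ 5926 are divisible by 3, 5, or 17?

2951

Apply inclusion-exclusion:
floor(5926/3) + floor(5926/5) + floor(5926/17) − floor(5926/15) − floor(5926/51) − floor(5926/85) + floor(5926/255) = 1975 + 1185 + 348 − 395 − 116 − 69 + 23 = 2951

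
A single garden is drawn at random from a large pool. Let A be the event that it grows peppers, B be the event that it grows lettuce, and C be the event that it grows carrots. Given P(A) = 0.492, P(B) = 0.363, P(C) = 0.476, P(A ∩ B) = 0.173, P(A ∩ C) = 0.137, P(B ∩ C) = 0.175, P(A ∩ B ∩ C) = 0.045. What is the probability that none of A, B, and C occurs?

0.109

Apply inclusion-exclusion:
P(A ∪ B ∪ C) = 0.492 + 0.363 + 0.476 − 0.173 − 0.137 − 0.175 + 0.045 = 0.891
P(none) = 1 − 0.891 = 0.109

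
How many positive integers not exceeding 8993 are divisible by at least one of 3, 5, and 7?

4881

floor(8993/3) + floor(8993/5) + floor(8993/7) − floor(8993/15) − floor(8993/21) − floor(8993/35) + floor(8993/105) = 2997 + 1798 + 1284 − 599 − 428 − 256 + 85 = 4881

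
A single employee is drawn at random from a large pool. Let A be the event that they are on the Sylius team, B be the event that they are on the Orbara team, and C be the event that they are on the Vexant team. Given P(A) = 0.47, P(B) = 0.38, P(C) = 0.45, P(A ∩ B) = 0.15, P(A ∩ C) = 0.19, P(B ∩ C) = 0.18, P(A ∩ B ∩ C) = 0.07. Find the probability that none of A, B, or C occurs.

0.15

Apply inclusion-exclusion:
P(A ∪ B ∪ C) = 0.47 + 0.38 + 0.45 − 0.15 − 0.19 − 0.18 + 0.07 = 0.85
P(none) = 1 − 0.85 = 0.15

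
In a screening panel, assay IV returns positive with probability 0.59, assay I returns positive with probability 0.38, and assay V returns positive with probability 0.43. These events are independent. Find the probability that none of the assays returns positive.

0.144894

Independence gives P(none) = ∏(1 − pᵢ).
P(none) = (1 − 0.59) × (1 − 0.38) × (1 − 0.43) = 0.41 × 0.62 × 0.57 = 0.144894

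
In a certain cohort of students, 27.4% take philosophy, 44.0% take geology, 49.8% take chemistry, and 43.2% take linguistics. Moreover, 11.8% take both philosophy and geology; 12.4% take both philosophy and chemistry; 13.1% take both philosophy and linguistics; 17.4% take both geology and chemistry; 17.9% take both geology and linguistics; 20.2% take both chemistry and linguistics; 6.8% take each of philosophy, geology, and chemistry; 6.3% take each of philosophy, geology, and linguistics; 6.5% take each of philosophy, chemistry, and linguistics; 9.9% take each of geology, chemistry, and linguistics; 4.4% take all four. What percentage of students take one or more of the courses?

96.7%

By inclusion-exclusion,
P(union) = 27.4 + 44.0 + 49.8 + 43.2 − 11.8 − 12.4 − 13.1 − 17.4 − 17.9 − 20.2 + 6.8 + 6.3 + 6.5 + 9.9 − 4.4 = 96.7%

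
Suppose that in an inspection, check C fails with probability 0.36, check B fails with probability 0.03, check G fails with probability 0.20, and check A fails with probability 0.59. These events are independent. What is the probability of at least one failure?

P(none) = (1 − 0.36) × (1 − 0.03) × (1 − 0.20) × (1 − 0.59) = 0.64 × 0.97 × 0.80 × 0.41 = 0.2036224
P(at least one) = 1 − 0.2036224 = 0.7963776

0.7963776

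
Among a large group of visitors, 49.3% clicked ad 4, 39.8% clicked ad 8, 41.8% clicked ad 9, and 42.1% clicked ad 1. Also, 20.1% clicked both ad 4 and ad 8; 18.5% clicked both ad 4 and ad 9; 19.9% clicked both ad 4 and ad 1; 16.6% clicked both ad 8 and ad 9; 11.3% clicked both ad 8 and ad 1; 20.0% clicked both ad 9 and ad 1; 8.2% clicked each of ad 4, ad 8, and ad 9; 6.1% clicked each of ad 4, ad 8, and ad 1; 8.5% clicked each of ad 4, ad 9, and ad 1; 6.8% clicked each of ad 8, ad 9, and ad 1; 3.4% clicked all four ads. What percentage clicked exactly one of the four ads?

By inclusion–exclusion (exactly-one form):
P(exactly one) = 49.3 + 39.8 + 41.8 + 42.1 − 2·20.1 − 2·18.5 − 2·19.9 − 2·16.6 − 2·11.3 − 2·20.0 + 3·8.2 + 3·6.1 + 3·8.5 + 3·6.8 − 4·3.4 = 35.4%

35.4%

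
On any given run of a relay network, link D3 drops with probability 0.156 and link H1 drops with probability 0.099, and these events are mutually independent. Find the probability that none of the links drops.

0.760444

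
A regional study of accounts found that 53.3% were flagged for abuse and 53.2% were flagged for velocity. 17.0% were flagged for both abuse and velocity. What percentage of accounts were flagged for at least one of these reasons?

89.5%

Inclusion–exclusion gives
P(union) = 53.3 + 53.2 − 17.0 = 89.5%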